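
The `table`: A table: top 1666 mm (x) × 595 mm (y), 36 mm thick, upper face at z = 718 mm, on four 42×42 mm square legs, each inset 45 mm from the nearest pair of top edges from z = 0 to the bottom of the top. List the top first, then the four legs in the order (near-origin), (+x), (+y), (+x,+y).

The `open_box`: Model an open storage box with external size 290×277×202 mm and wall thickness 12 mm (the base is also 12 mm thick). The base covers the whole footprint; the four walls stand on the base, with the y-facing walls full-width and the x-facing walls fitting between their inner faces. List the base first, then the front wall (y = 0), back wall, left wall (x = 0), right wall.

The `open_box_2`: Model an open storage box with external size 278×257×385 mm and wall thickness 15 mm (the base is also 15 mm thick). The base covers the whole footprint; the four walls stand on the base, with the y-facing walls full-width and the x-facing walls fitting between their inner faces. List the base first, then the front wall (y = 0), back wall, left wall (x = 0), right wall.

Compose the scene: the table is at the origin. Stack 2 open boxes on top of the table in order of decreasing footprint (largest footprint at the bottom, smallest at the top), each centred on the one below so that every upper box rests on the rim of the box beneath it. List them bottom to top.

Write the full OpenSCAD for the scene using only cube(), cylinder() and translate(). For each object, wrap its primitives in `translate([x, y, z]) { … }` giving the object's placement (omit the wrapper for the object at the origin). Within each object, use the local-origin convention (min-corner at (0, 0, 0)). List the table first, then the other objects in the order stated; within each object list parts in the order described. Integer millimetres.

translate([0, 0, 682]) cube([1666, 595, 36]);
translate([45, 45, 0]) cube([42, 42, 682]);
translate([1579, 45, 0]) cube([42, 42, 682]);
translate([45, 508, 0]) cube([42, 42, 682]);
translate([1579, 508, 0]) cube([42, 42, 682]);
translate([688, 159, 718]) {
  cube([290, 277, 12]);
  translate([0, 0, 12]) cube([290, 12, 190]);
  translate([0, 265, 12]) cube([290, 12, 190]);
  translate([0, 12, 12]) cube([12, 253, 190]);
  translate([278, 12, 12]) cube([12, 253, 190]);
}
translate([694, 169, 920]) {
  cube([278, 257, 15]);
  translate([0, 0, 15]) cube([278, 15, 370]);
  translate([0, 242, 15]) cube([278, 15, 370]);
  translate([0, 15, 15]) cube([15, 227, 370]);
  translate([263, 15, 15]) cube([15, 227, 370]);
}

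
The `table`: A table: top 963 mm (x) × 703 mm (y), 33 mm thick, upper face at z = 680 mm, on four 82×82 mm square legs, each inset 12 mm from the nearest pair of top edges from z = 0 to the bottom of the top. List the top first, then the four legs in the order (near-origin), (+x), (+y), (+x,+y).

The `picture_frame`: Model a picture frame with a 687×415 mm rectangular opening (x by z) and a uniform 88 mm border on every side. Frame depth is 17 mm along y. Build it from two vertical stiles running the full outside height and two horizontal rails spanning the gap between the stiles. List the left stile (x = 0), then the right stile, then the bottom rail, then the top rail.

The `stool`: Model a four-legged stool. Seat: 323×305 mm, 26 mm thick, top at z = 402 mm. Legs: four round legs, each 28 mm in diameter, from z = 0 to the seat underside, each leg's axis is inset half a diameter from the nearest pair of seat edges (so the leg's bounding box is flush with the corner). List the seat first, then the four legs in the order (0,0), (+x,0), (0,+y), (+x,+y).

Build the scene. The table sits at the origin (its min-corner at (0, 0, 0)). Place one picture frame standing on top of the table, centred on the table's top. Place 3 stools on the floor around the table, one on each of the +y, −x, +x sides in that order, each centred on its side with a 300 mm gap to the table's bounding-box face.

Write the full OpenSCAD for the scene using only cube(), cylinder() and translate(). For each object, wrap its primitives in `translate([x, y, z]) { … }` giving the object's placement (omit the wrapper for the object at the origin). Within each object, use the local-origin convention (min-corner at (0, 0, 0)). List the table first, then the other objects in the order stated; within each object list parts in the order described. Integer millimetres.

translate([0, 0, 647]) cube([963, 703, 33]);
translate([12, 12, 0]) cube([82, 82, 647]);
translate([869, 12, 0]) cube([82, 82, 647]);
translate([12, 609, 0]) cube([82, 82, 647]);
translate([869, 609, 0]) cube([82, 82, 647]);
translate([50, 343, 680]) {
  cube([88, 17, 591]);
  translate([775, 0, 0]) cube([88, 17, 591]);
  translate([88, 0, 0]) cube([687, 17, 88]);
  translate([88, 0, 503]) cube([687, 17, 88]);
}
translate([320, 1003, 0]) {
  translate([0, 0, 376]) cube([323, 305, 26]);
  translate([14, 14, 0]) cylinder(h = 376, r = 14);
  translate([309, 14, 0]) cylinder(h = 376, r = 14);
  translate([14, 291, 0]) cylinder(h = 376, r = 14);
  translate([309, 291, 0]) cylinder(h = 376, r = 14);
}
translate([-623, 199, 0]) {
  translate([0, 0, 376]) cube([323, 305, 26]);
  translate([14, 14, 0]) cylinder(h = 376, r = 14);
  translate([309, 14, 0]) cylinder(h = 376, r = 14);
  translate([14, 291, 0]) cylinder(h = 376, r = 14);
  translate([309, 291, 0]) cylinder(h = 376, r = 14);
}
translate([1263, 199, 0]) {
  translate([0, 0, 376]) cube([323, 305, 26]);
  translate([14, 14, 0]) cylinder(h = 376, r = 14);
  translate([309, 14, 0]) cylinder(h = 376, r = 14);
  translate([14, 291, 0]) cylinder(h = 376, r = 14);
  translate([309, 291, 0]) cylinder(h = 376, r = 14);
}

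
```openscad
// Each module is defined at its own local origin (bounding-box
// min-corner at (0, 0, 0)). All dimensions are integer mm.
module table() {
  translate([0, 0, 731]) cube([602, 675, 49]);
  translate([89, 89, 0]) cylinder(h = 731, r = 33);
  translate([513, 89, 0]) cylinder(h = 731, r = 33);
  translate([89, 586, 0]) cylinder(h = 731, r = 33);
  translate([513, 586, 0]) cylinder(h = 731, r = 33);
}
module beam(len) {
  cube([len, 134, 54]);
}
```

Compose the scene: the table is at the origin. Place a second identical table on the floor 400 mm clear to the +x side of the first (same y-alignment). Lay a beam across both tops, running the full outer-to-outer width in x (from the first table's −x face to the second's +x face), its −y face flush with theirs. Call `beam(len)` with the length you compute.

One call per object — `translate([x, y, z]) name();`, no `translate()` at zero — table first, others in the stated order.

table();
translate([1002, 0, 0]) table();
translate([0, 0, 780]) beam(1604);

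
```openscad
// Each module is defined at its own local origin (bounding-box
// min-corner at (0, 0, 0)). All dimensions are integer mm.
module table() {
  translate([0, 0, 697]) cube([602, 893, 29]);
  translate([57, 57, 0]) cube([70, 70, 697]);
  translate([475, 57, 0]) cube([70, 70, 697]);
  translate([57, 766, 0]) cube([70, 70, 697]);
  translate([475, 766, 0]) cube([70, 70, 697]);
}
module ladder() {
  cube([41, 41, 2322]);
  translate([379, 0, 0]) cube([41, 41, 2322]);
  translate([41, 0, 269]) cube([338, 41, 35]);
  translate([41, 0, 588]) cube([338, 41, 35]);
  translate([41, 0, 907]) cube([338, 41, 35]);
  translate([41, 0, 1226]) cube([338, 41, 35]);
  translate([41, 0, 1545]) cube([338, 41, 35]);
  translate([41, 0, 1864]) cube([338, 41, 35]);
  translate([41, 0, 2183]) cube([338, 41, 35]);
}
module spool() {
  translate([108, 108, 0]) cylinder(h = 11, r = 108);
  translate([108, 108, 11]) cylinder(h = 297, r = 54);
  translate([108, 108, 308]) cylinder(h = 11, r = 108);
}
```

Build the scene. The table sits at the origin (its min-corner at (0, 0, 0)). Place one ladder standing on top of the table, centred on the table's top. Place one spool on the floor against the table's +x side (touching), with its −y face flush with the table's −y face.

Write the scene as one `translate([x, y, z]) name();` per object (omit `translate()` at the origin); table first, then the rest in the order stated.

table();
translate([91, 426, 726]) ladder();
translate([602, 0, 0]) spool();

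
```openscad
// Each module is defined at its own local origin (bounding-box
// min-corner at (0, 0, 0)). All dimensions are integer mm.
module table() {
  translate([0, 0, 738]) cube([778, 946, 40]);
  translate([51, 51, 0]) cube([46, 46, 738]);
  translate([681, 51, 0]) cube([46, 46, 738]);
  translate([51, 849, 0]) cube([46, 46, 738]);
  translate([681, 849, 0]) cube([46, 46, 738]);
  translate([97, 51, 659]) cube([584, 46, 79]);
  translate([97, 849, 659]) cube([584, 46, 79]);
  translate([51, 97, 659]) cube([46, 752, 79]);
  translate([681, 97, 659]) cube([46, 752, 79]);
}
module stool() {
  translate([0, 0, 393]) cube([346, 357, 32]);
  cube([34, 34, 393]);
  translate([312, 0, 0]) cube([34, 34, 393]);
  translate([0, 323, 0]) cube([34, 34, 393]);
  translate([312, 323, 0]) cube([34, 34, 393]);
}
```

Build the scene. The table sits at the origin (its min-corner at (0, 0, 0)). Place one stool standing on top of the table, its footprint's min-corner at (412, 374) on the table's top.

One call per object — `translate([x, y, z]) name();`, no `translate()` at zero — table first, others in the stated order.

table();
translate([412, 374, 778]) stool();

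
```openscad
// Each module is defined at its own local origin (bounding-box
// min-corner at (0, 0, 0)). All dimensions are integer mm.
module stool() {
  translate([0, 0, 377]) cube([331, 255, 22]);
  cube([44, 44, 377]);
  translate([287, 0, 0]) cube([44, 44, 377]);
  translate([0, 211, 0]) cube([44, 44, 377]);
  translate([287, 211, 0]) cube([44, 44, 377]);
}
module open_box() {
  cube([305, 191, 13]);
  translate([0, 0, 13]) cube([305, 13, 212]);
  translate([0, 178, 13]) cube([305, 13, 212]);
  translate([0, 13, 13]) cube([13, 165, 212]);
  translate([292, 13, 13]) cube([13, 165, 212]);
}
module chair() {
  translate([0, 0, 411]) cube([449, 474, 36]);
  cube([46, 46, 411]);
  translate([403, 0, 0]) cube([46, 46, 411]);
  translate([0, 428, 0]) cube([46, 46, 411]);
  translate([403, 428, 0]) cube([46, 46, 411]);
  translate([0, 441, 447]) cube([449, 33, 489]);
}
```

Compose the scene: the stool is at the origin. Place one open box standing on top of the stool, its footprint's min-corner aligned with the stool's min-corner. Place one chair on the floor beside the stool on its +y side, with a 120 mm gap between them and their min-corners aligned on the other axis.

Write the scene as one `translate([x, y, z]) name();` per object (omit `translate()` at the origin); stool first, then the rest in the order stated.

stool();
translate([0, 0, 399]) open_box();
translate([0, 375, 0]) chair();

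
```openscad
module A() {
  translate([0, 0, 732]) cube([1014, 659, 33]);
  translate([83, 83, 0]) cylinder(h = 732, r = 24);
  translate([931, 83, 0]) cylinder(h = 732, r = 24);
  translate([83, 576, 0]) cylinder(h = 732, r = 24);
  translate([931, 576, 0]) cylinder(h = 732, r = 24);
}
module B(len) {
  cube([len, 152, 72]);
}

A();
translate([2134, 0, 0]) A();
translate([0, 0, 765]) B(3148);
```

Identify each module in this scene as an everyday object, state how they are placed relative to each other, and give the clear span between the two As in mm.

A is a table. B is a beam. A beam spans the tops of two tables. The clear span between the two tables is 1120 mm.

Second table starts at x = 2134; first ends at x = 1014; clear span = 2134 − 1014 = 1120 mm.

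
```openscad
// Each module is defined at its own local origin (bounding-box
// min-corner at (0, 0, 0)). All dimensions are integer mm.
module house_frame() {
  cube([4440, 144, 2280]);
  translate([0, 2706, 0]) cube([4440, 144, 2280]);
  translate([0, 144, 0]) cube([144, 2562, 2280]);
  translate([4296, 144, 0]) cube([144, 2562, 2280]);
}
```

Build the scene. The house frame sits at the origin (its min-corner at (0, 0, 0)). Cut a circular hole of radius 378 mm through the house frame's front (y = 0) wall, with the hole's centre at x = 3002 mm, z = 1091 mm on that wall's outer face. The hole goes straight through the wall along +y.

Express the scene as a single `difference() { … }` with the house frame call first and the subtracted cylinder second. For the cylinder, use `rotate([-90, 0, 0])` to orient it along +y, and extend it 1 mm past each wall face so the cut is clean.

difference() {
  house_frame();
  translate([3002, -1, 1091]) rotate([-90, 0, 0]) cylinder(h = 146, r = 378);
}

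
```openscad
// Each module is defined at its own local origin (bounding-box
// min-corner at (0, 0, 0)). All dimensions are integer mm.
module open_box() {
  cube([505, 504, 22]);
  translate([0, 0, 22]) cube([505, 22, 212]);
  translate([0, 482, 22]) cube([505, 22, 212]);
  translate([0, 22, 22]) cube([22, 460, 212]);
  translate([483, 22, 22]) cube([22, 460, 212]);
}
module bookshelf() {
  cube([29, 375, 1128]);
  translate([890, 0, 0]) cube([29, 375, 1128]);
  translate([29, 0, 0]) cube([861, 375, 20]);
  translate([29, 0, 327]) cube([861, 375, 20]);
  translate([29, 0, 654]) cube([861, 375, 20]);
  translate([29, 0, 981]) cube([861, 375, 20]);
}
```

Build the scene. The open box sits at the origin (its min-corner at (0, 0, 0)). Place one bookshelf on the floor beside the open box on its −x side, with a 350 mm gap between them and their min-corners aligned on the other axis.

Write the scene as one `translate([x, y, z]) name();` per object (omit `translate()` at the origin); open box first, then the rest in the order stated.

open_box();
translate([-1269, 0, 0]) bookshelf();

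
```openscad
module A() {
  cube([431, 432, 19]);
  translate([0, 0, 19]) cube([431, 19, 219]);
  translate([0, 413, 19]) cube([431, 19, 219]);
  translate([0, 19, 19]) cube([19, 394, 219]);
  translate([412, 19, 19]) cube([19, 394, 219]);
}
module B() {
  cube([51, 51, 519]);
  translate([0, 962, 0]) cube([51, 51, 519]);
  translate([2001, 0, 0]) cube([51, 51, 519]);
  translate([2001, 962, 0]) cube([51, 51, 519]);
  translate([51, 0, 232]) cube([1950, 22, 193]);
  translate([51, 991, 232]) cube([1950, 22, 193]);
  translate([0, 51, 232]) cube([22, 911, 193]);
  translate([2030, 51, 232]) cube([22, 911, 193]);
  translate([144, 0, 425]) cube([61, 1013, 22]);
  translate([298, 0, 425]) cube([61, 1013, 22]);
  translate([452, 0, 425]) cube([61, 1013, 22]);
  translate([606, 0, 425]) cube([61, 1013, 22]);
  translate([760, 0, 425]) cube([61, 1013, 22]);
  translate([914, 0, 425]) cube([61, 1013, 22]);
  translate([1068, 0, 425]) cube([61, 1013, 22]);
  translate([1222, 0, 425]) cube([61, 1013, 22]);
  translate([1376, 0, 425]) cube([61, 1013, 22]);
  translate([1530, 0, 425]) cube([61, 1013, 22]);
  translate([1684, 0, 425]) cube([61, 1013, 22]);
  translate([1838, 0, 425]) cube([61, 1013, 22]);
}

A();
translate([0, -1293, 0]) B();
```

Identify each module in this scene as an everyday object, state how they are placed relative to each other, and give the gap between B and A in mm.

The bed frame's nearest face is 280 mm from the open box's −y face.

A is an open box. B is a bed frame. The bed frame is on the floor beside the open box on its −y side. The gap between the bed frame and the open box is 280 mm.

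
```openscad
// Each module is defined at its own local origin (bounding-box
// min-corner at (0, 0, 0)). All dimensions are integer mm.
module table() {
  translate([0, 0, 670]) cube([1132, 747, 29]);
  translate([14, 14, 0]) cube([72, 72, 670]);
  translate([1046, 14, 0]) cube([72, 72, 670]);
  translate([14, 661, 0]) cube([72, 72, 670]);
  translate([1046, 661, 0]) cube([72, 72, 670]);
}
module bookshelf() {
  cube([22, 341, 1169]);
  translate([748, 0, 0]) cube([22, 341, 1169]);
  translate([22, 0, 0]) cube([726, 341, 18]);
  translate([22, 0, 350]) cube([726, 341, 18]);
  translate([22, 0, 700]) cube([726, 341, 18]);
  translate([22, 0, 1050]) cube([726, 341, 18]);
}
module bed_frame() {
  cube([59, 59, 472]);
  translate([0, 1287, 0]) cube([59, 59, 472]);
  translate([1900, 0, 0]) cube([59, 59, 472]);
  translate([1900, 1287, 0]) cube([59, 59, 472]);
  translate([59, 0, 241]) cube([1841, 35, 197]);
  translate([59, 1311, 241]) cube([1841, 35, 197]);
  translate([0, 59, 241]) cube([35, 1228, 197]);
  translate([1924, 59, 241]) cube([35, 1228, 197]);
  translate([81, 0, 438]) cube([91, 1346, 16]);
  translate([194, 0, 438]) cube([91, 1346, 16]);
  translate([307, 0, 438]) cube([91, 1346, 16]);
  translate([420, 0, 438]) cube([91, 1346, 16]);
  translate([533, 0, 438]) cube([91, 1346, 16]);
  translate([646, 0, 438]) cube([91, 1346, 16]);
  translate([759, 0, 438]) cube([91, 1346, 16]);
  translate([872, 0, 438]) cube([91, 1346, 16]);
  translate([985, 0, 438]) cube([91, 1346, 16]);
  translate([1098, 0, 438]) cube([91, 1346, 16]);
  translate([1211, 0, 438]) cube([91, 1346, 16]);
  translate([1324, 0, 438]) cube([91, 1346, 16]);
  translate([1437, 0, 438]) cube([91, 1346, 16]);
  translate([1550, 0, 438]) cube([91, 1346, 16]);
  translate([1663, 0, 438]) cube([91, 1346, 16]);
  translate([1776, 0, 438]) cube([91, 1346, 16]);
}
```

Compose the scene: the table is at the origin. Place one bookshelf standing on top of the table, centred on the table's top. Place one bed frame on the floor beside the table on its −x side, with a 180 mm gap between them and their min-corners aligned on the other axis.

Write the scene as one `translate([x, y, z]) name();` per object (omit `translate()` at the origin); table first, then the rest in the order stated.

table();
translate([181, 203, 699]) bookshelf();
translate([-2139, 0, 0]) bed_frame();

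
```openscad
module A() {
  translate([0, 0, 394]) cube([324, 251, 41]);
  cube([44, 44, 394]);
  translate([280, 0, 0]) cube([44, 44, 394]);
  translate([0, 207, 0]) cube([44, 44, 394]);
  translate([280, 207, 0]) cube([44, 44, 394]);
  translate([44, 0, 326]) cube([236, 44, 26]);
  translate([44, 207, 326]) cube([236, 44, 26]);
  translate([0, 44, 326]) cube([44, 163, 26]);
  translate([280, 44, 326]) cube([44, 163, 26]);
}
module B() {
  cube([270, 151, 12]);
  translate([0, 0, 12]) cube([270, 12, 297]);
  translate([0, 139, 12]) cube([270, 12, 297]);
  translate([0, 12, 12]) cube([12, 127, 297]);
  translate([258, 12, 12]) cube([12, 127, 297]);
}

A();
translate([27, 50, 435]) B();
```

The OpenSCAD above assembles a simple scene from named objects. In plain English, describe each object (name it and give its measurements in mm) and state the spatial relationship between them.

A is a four-legged stool. The seat is a 324×251×41 mm slab whose top surface is at z = 435 mm; four square legs, each 44×44 mm in cross-section, run from the floor (z = 0) to the underside of the seat, each flush with a corner of the seat. Four stretchers, 44 mm wide and 26 mm tall, connect adjacent legs with their undersides at z = 326 mm, each running between the inner faces of the legs it joins and aligned with the legs' outer faces on the other axis.

B is an open storage box with external size 270×151×309 mm and wall thickness 12 mm (the base is also 12 mm thick). The base covers the whole footprint; the four walls stand on the base, with the y-facing walls full-width and the x-facing walls fitting between their inner faces.

The open box is on top of the stool, centred.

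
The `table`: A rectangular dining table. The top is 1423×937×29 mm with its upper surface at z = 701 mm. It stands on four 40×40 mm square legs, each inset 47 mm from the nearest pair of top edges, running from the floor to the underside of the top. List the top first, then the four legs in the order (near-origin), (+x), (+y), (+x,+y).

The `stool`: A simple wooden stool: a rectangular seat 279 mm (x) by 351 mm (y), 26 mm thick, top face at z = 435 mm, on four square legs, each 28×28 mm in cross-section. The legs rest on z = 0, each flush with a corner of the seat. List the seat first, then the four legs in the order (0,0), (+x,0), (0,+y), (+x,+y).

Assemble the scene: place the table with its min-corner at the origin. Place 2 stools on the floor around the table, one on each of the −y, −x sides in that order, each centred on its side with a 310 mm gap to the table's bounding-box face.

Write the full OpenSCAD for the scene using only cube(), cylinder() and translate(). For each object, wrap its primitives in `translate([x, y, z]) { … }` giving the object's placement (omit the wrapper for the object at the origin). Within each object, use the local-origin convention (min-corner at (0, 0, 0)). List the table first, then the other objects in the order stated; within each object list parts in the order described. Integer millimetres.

translate([0, 0, 672]) cube([1423, 937, 29]);
translate([47, 47, 0]) cube([40, 40, 672]);
translate([1336, 47, 0]) cube([40, 40, 672]);
translate([47, 850, 0]) cube([40, 40, 672]);
translate([1336, 850, 0]) cube([40, 40, 672]);
translate([572, -661, 0]) {
  translate([0, 0, 409]) cube([279, 351, 26]);
  cube([28, 28, 409]);
  translate([251, 0, 0]) cube([28, 28, 409]);
  translate([0, 323, 0]) cube([28, 28, 409]);
  translate([251, 323, 0]) cube([28, 28, 409]);
}
translate([-589, 293, 0]) {
  translate([0, 0, 409]) cube([279, 351, 26]);
  cube([28, 28, 409]);
  translate([251, 0, 0]) cube([28, 28, 409]);
  translate([0, 323, 0]) cube([28, 28, 409]);
  translate([251, 323, 0]) cube([28, 28, 409]);
}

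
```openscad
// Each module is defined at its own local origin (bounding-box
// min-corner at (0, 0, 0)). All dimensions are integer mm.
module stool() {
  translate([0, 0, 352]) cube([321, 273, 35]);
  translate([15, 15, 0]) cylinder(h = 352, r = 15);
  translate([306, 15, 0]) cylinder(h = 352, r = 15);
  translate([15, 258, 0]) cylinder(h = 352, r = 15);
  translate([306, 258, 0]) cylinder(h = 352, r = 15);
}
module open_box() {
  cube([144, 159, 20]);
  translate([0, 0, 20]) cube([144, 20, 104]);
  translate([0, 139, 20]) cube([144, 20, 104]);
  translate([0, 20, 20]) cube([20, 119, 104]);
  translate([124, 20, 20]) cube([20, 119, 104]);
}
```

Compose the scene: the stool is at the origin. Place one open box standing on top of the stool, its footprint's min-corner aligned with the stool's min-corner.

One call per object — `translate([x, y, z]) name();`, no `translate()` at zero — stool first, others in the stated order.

stool();
translate([0, 0, 387]) open_box();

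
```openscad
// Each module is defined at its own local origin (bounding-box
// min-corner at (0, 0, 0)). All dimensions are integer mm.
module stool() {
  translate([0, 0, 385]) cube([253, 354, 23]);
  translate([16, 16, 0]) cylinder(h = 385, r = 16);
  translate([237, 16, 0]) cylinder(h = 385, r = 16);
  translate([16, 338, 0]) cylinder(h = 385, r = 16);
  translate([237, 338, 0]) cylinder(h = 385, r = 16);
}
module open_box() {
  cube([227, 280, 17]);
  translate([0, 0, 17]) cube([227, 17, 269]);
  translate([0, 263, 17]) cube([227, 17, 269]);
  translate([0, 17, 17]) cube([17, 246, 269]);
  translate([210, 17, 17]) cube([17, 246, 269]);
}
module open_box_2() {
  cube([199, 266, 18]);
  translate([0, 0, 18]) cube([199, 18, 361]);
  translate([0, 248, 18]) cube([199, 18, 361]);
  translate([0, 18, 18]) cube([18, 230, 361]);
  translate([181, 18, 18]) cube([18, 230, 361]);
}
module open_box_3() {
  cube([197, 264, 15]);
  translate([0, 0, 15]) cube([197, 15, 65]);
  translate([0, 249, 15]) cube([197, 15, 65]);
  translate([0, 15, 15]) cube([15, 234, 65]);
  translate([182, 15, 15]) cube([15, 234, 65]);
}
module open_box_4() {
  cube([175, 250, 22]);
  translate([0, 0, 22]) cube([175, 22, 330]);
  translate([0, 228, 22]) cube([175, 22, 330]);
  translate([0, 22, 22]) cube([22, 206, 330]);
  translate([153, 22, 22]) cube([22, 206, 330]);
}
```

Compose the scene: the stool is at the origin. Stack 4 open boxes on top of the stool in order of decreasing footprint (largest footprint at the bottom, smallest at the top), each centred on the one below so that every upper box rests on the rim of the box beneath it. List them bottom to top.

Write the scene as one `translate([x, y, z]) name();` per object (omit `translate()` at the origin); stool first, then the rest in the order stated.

stool();
translate([13, 37, 408]) open_box();
translate([27, 44, 694]) open_box_2();
translate([28, 45, 1073]) open_box_3();
translate([39, 52, 1153]) open_box_4();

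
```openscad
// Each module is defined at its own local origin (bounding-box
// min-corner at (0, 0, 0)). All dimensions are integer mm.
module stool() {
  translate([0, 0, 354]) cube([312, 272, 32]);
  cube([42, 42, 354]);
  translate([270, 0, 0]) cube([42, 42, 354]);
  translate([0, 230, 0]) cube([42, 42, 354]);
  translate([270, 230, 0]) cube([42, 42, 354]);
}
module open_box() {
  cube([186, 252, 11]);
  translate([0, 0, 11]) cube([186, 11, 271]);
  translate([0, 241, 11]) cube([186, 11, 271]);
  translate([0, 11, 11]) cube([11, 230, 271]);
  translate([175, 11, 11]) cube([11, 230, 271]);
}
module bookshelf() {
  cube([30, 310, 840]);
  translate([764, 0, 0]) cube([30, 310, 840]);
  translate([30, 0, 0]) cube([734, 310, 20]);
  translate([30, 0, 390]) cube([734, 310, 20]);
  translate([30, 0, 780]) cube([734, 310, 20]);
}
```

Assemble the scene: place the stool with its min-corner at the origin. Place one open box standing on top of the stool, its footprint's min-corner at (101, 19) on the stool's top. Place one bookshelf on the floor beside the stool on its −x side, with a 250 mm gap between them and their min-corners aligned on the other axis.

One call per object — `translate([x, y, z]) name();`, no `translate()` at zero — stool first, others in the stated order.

stool();
translate([101, 19, 386]) open_box();
translate([-1044, 0, 0]) bookshelf();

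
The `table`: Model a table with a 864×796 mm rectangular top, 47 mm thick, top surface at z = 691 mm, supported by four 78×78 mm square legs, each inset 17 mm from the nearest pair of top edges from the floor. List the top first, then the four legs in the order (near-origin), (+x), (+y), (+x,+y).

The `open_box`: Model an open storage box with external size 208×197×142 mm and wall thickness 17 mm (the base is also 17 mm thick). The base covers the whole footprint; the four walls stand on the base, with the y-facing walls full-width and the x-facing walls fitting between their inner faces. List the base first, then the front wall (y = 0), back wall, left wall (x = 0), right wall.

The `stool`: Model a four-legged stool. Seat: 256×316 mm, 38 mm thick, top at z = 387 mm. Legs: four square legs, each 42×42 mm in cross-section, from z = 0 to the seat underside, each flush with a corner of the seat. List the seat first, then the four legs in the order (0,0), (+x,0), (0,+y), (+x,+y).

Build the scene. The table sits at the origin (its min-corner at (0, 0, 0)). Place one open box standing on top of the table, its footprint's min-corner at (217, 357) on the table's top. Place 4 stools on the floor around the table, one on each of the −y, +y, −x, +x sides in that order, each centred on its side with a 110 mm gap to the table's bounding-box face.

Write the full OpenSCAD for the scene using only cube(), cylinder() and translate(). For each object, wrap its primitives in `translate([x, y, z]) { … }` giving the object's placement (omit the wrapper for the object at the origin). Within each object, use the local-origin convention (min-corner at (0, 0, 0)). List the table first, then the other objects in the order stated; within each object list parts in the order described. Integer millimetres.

translate([0, 0, 644]) cube([864, 796, 47]);
translate([17, 17, 0]) cube([78, 78, 644]);
translate([769, 17, 0]) cube([78, 78, 644]);
translate([17, 701, 0]) cube([78, 78, 644]);
translate([769, 701, 0]) cube([78, 78, 644]);
translate([217, 357, 691]) {
  cube([208, 197, 17]);
  translate([0, 0, 17]) cube([208, 17, 125]);
  translate([0, 180, 17]) cube([208, 17, 125]);
  translate([0, 17, 17]) cube([17, 163, 125]);
  translate([191, 17, 17]) cube([17, 163, 125]);
}
translate([304, -426, 0]) {
  translate([0, 0, 349]) cube([256, 316, 38]);
  cube([42, 42, 349]);
  translate([214, 0, 0]) cube([42, 42, 349]);
  translate([0, 274, 0]) cube([42, 42, 349]);
  translate([214, 274, 0]) cube([42, 42, 349]);
}
translate([304, 906, 0]) {
  translate([0, 0, 349]) cube([256, 316, 38]);
  cube([42, 42, 349]);
  translate([214, 0, 0]) cube([42, 42, 349]);
  translate([0, 274, 0]) cube([42, 42, 349]);
  translate([214, 274, 0]) cube([42, 42, 349]);
}
translate([-366, 240, 0]) {
  translate([0, 0, 349]) cube([256, 316, 38]);
  cube([42, 42, 349]);
  translate([214, 0, 0]) cube([42, 42, 349]);
  translate([0, 274, 0]) cube([42, 42, 349]);
  translate([214, 274, 0]) cube([42, 42, 349]);
}
translate([974, 240, 0]) {
  translate([0, 0, 349]) cube([256, 316, 38]);
  cube([42, 42, 349]);
  translate([214, 0, 0]) cube([42, 42, 349]);
  translate([0, 274, 0]) cube([42, 42, 349]);
  translate([214, 274, 0]) cube([42, 42, 349]);
}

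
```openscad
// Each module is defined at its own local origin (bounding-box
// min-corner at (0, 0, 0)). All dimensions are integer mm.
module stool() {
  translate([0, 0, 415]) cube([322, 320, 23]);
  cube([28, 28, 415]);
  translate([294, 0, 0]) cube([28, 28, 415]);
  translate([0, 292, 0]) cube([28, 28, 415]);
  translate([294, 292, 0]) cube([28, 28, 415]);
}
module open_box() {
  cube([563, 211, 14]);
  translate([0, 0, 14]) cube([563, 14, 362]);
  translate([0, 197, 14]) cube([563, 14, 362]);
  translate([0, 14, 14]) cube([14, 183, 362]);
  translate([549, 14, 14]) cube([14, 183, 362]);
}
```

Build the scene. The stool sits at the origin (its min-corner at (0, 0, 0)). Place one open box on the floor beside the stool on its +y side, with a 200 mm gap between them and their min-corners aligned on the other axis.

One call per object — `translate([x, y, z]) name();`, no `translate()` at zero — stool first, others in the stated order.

stool();
translate([0, 520, 0]) open_box();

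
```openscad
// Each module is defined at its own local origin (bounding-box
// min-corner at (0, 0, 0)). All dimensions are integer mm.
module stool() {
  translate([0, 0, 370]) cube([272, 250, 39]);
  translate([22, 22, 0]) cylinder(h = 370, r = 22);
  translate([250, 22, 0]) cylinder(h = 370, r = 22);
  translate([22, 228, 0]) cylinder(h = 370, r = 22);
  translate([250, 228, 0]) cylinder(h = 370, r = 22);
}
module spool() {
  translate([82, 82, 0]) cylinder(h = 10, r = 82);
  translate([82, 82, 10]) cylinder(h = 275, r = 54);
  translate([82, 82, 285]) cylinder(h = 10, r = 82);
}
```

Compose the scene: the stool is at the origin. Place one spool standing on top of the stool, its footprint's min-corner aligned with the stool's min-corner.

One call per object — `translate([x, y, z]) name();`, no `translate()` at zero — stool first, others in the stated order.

stool();
translate([0, 0, 409]) spool();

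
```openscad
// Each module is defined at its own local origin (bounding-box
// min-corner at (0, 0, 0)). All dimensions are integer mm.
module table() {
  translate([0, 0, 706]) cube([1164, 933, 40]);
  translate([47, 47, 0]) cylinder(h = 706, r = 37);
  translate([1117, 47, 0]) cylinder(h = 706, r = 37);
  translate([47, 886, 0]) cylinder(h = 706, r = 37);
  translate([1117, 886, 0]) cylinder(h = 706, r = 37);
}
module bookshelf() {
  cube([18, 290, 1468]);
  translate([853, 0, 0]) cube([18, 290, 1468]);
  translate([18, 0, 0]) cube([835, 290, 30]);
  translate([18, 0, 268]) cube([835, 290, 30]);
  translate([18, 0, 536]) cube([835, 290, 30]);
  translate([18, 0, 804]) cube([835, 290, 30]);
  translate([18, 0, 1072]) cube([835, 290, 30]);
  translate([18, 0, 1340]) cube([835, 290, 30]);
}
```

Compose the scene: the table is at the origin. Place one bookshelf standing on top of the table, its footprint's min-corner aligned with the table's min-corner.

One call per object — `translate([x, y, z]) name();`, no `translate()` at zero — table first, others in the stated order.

table();
translate([0, 0, 746]) bookshelf();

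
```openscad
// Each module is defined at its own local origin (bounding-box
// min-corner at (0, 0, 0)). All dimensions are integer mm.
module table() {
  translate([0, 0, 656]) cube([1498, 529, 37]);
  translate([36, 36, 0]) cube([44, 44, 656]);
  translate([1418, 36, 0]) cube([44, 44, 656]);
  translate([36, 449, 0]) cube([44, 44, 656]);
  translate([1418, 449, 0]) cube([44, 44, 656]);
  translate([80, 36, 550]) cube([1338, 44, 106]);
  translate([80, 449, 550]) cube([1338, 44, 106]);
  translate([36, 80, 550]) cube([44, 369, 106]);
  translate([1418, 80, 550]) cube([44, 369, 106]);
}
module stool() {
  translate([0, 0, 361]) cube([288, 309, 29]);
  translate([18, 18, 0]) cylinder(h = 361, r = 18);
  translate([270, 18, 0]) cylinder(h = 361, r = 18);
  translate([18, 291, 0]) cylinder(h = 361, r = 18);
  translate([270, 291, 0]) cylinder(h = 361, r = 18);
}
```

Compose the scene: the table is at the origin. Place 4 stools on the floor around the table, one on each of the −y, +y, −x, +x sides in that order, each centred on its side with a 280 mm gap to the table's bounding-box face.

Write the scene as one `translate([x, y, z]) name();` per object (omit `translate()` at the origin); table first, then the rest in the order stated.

table();
translate([605, -589, 0]) stool();
translate([605, 809, 0]) stool();
translate([-568, 110, 0]) stool();
translate([1778, 110, 0]) stool();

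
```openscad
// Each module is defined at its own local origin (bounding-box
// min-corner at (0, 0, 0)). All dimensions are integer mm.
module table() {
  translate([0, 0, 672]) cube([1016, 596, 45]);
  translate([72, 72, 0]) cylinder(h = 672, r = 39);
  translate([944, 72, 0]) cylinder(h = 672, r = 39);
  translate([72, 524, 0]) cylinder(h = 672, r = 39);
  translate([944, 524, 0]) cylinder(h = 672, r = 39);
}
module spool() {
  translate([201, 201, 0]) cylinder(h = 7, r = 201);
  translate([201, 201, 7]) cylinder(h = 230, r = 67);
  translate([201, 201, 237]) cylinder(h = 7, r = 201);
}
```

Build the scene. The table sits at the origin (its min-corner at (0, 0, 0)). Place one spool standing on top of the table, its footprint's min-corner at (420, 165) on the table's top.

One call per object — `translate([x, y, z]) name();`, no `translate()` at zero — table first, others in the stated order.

table();
translate([420, 165, 717]) spool();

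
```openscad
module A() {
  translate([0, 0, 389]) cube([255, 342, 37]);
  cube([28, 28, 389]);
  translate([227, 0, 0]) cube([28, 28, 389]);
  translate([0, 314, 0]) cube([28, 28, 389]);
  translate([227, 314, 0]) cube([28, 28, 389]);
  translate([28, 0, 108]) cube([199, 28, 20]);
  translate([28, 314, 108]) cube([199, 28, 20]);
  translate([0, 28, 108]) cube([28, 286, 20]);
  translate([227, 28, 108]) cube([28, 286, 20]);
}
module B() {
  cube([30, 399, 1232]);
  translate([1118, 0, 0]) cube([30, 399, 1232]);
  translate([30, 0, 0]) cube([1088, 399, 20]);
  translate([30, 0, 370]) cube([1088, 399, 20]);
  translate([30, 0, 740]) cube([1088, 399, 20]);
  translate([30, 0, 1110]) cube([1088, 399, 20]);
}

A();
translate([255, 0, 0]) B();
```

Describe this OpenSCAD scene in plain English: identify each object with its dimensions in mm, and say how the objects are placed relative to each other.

A is a four-legged stool. The seat is 255×342 mm, 37 mm thick, top at z = 426 mm. It stands on four square legs, each 28×28 mm in cross-section, from z = 0 to the seat underside, each flush with a corner of the seat. Four stretchers, 28 mm wide and 20 mm tall, connect adjacent legs with their undersides at z = 108 mm, each running between the inner faces of the legs it joins and aligned with the legs' outer faces on the other axis.

B is an open bookshelf. Two side panels, each 30 mm thick, 399 mm deep and 1232 mm tall, stand 1148 mm apart (outside-to-outside). Between them sit 4 shelves, each 20 mm thick and 399 mm deep, spanning the full gap between the sides. The bottom shelf rests on the floor (its underside at z = 0) and the clear gap between one shelf's top and the next shelf's underside is 350 mm.

The bookshelf is against the stool's +x side, with their −y faces flush.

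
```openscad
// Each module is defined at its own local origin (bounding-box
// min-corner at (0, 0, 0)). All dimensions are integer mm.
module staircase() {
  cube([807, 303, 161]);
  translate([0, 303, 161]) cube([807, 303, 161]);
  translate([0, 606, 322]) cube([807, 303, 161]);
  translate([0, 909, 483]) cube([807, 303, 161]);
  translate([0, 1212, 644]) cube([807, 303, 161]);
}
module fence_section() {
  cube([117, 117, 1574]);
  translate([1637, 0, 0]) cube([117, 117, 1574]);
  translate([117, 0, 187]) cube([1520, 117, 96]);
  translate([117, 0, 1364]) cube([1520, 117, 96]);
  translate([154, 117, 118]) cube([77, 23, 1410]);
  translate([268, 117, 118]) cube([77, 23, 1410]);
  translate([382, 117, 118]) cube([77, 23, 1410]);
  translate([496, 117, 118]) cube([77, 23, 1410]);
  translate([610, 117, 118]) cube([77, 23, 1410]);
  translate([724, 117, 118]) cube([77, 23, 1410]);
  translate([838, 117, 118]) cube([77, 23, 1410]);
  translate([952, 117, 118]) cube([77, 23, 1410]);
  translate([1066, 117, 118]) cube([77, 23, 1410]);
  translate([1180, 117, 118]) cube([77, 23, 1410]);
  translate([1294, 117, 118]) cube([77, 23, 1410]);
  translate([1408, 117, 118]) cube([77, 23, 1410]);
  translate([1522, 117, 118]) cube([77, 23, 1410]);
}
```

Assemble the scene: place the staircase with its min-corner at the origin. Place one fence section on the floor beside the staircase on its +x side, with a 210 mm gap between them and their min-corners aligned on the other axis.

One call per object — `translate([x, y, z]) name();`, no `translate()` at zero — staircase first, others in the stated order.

staircase();
translate([1017, 0, 0]) fence_section();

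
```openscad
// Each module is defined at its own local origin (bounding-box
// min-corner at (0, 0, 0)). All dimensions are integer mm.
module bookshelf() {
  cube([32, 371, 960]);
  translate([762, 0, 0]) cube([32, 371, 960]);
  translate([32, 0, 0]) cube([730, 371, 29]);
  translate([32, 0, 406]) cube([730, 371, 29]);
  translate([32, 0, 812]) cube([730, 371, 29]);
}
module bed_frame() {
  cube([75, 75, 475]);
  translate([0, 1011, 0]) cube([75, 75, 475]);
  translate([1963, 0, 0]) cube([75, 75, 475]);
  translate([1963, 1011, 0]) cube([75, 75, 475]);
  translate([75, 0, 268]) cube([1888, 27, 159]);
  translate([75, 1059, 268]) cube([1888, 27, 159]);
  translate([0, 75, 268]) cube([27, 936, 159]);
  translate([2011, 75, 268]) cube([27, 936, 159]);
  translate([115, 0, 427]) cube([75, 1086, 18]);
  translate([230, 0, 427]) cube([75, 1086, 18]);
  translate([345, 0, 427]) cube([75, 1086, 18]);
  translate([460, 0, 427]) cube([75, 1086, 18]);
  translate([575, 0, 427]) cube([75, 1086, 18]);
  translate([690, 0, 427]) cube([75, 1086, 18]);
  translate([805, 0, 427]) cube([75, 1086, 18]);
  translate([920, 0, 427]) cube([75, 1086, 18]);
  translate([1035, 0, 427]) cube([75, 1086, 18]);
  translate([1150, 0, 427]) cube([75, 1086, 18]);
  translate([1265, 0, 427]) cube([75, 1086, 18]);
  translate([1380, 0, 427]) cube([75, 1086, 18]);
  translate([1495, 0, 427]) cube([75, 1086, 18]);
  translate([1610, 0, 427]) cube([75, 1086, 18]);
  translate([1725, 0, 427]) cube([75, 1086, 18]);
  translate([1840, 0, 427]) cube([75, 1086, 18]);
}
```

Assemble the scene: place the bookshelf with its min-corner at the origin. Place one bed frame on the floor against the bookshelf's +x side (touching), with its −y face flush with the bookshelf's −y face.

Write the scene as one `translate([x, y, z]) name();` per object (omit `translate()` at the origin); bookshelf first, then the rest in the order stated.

bookshelf();
translate([794, 0, 0]) bed_frame();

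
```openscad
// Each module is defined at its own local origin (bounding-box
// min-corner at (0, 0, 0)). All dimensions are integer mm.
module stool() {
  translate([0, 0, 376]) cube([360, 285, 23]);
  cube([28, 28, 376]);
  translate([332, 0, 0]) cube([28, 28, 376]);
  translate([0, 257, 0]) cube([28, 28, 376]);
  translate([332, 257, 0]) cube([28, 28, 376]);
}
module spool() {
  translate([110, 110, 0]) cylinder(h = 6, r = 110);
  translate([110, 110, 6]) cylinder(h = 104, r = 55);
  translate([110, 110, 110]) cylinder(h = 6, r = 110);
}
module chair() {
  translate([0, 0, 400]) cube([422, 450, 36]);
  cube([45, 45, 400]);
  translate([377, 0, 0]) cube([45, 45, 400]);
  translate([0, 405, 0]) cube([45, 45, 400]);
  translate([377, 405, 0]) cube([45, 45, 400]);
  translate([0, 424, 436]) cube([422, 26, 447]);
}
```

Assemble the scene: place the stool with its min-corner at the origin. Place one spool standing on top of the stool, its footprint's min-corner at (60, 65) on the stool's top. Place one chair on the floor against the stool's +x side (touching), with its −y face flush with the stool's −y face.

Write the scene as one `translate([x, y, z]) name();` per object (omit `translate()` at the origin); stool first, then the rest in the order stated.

stool();
translate([60, 65, 399]) spool();
translate([360, 0, 0]) chair();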